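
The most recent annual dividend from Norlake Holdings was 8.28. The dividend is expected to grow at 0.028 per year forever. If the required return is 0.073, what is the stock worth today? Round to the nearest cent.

D₁ = D₀ × (1 + g) = 8.28 × 1.028 = 8.5118
Growing perpetuity: P = D₁ / (r − g) = 8.5118 / (0.073 − 0.028) = 189.15

189.15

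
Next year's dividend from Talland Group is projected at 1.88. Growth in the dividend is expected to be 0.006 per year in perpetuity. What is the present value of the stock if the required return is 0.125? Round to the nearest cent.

Growing perpetuity: P = D₁ / (r − g) = 1.8800 / (0.125 − 0.006) = 15.80

15.80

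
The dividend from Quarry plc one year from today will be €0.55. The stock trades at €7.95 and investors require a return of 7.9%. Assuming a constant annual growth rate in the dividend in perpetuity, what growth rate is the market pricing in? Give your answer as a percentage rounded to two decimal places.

0.98%

P = D₁/(r−g) ⇒ g = r − D₁/P = 0.079 − €0.55/€7.95 = 0.009818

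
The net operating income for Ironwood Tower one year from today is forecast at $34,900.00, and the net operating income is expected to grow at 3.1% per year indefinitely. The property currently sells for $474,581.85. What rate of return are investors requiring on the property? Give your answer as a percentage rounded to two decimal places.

10.45%

P = D₁/(r − g) ⇒ r = D₁/P + g = $34,900.0000/$474,581.85 + 0.031 = 0.073538 + 0.031 = 0.104538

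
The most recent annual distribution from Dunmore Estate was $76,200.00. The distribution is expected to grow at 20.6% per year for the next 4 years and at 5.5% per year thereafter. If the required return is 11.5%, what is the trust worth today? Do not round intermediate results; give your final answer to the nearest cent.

D_1 = 91897.20000
D_2 = 110828.02320
D_3 = 133658.59598
D_4 = 161192.26675
Terminal value at year 4: TV = D_4×(1+g_2)/(r−g_2) = 170057.84142/0.06 = 2834297.35704
P_0 = D_1/(1+r)^1 + D_2/(1+r)^2 + D_3/(1+r)^3 + D_4/(1+r)^4 + TV/(1+r)^4
    = 82419.01345 + 89145.58765 + 96421.14682 + 104290.49602 + 1833774.55498 = 2206050.79892

$2206050.80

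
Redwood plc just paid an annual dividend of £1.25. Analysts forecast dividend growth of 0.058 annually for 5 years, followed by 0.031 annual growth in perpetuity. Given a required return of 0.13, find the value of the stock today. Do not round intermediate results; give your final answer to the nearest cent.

£14.52

D_1 = 1.32250
D_2 = 1.39921
D_3 = 1.48036
D_4 = 1.56622
D_5 = 1.65706
Terminal value at year 5: TV = D_5×(1+g_2)/(r−g_2) = 1.70843/0.099 = 17.25686
P_0 = D_1/(1+r)^1 + D_2/(1+r)^2 + D_3/(1+r)^3 + D_4/(1+r)^4 + D_5/(1+r)^5 + TV/(1+r)^5
    = 1.17035 + 1.09578 + 1.02596 + 0.96059 + 0.89939 + 9.36633 = 14.51841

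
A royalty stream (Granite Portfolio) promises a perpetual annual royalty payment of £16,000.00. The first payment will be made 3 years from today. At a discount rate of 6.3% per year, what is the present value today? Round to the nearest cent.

£224756.83

Value at end of year 2: C / r = £16,000.00 / 0.063 = £253,968.2540
Discount to today: PV = £253,968.2540 / (1 + 0.063)^2 = £253,968.2540 / 1.129969 = £224,756.83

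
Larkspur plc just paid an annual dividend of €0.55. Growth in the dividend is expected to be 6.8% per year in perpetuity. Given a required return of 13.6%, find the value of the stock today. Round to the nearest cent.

€8.64

D₁ = D₀ × (1 + g) = €0.55 × 1.068 = €0.5874
Growing perpetuity: P = D₁ / (r − g) = €0.5874 / (0.136 − 0.068) = €8.64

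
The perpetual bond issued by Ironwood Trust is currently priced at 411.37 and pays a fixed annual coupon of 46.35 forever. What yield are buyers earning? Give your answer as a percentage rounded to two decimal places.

P = C/r ⇒ r = C/P = 46.35/411.37 = 0.112672

11.27%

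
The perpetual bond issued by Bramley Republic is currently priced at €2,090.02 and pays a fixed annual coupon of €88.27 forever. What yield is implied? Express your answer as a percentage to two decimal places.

4.22%

P = C/r ⇒ r = C/P = €88.27/€2,090.02 = 0.042234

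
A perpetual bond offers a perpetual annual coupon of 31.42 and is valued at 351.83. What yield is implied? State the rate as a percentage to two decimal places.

P = C/r ⇒ r = C/P = 31.42/351.83 = 0.089304

8.93%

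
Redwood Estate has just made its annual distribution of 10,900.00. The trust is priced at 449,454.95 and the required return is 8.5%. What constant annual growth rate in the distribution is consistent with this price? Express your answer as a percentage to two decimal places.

P = D₀(1+g)/(r−g) ⇒ P(r−g) = D₀(1+g) ⇒ g(P+D₀) = P·r − D₀
g = (P·r − D₀)/(P + D₀) = (449,454.95×0.085 − 10,900.00) / (449,454.95 + 10,900.00) = 0.059310

5.93%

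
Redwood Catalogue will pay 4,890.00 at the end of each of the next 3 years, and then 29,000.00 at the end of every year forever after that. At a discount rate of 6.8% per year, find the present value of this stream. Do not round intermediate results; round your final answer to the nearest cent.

PV of 3-year annuity: 4,890.00 × [1 − (1+0.068)^−3] / 0.068 = 12879.94263
Perpetuity value at year 3: 29,000.00 / 0.068 = 426470.58824
PV of perpetuity: 426470.58824 / (1+0.068)^3 = 350086.47037
Total PV = 12879.94263 + 350086.47037 = 362966.41301

362966.41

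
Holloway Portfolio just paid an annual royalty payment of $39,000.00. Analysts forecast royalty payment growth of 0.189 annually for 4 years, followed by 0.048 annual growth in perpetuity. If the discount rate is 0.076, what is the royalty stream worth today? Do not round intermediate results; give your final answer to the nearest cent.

D_1 = 46371.00000
D_2 = 55135.11900
D_3 = 65555.65649
D_4 = 77945.67557
Terminal value at year 4: TV = D_4×(1+g_2)/(r−g_2) = 81687.06800/0.028 = 2917395.28554
P_0 = D_1/(1+r)^1 + D_2/(1+r)^2 + D_3/(1+r)^3 + D_4/(1+r)^4 + TV/(1+r)^4
    = 43095.72491 + 47621.57706 + 52622.72781 + 58149.09235 + 2176437.45638 = 2377926.57850

$2377926.58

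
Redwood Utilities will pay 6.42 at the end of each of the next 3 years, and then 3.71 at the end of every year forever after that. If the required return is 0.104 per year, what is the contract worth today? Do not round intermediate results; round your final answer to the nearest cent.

42.37

PV of 3-year annuity: 6.42 × [1 − (1+0.104)^−3] / 0.104 = 15.85383
Perpetuity value at year 3: 3.71 / 0.104 = 35.67308
PV of perpetuity: 35.67308 / (1+0.104)^3 = 26.51144
Total PV = 15.85383 + 26.51144 = 42.36527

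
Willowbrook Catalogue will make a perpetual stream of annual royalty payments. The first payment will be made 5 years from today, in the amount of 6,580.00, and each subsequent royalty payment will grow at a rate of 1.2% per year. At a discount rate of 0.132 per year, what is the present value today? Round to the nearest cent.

Value at end of year 4: C₁ / (r − g) = 6,580.00 / (0.132 − 0.012) = 54,833.3333
Discount to today: PV = 54,833.3333 / (1 + 0.132)^4 = 54,833.3333 / 1.642047 = 33,393.27

33393.27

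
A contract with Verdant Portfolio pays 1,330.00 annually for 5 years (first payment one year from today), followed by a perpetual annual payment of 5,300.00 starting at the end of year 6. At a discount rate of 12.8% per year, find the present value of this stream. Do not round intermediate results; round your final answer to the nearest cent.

PV of 5-year annuity: 1,330.00 × [1 − (1+0.128)^−5] / 0.128 = 4700.83585
Perpetuity value at year 5: 5,300.00 / 0.128 = 41406.25000
PV of perpetuity: 41406.25000 / (1+0.128)^5 = 22673.59588
Total PV = 4700.83585 + 22673.59588 = 27374.43172

27374.43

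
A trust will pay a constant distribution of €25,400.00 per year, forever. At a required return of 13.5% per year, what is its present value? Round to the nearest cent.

Level perpetuity: PV = C / r = €25,400.00 / 0.135 = €188,148.15

€188148.15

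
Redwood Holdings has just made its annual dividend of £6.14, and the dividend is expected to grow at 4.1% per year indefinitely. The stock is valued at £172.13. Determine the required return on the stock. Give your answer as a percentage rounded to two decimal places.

D₁ = £6.14 × 1.041 = £6.3917
P = D₁/(r − g) ⇒ r = D₁/P + g = £6.3917/£172.13 + 0.041 = 0.037133 + 0.041 = 0.078133

7.81%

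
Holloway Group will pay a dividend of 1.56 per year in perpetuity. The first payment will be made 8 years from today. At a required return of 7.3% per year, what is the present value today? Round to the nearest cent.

Value at end of year 7: C / r = 1.56 / 0.073 = 21.3699
Discount to today: PV = 21.3699 / (1 + 0.073)^7 = 21.3699 / 1.637563 = 13.05

13.05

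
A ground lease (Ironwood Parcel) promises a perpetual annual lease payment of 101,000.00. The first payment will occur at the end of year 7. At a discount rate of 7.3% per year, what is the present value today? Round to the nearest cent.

906567.58

Value at end of year 6: C / r = 101,000.00 / 0.073 = 1,383,561.6438
Discount to today: PV = 1,383,561.6438 / (1 + 0.073)^6 = 1,383,561.6438 / 1.526154 = 906,567.58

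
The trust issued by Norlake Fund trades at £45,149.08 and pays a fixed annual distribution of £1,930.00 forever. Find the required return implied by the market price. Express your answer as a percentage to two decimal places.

P = C/r ⇒ r = C/P = £1,930.00/£45,149.08 = 0.042747

4.27%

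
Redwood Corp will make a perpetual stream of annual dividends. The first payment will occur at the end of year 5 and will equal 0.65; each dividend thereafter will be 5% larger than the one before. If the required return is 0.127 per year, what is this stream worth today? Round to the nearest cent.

5.23

Value at end of year 4: C₁ / (r − g) = 0.65 / (0.127 − 0.05) = 8.4416
Discount to today: PV = 8.4416 / (1 + 0.127)^4 = 8.4416 / 1.613228 = 5.23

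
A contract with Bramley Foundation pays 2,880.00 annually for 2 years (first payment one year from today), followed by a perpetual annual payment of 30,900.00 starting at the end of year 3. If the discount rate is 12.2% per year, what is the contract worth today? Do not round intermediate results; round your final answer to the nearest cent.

PV of 2-year annuity: 2,880.00 × [1 − (1+0.122)^−2] / 0.122 = 4854.58549
Perpetuity value at year 2: 30,900.00 / 0.122 = 253278.68852
PV of perpetuity: 253278.68852 / (1+0.122)^2 = 201193.03170
Total PV = 4854.58549 + 201193.03170 = 206047.61719

206047.62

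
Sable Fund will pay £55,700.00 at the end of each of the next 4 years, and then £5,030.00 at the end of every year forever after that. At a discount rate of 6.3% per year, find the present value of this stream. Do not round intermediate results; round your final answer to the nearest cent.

£254218.73

PV of 4-year annuity: £55,700.00 × [1 − (1+0.063)^−4] / 0.063 = 191687.87711
Perpetuity value at year 4: £5,030.00 / 0.063 = 79841.26984
PV of perpetuity: 79841.26984 / (1+0.063)^4 = 62530.85652
Total PV = 191687.87711 + 62530.85652 = 254218.73364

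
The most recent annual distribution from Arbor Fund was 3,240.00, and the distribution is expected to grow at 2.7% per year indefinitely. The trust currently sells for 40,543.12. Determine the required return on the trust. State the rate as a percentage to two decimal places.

10.91%

D₁ = 3,240.00 × 1.027 = 3,327.4800
P = D₁/(r − g) ⇒ r = D₁/P + g = 3,327.4800/40,543.12 + 0.027 = 0.082073 + 0.027 = 0.109073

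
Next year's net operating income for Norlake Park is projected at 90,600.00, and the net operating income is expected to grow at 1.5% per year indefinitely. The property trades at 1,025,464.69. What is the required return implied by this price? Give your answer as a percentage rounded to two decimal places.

10.34%

P = D₁/(r − g) ⇒ r = D₁/P + g = 90,600.0000/1,025,464.69 + 0.015 = 0.088350 + 0.015 = 0.103350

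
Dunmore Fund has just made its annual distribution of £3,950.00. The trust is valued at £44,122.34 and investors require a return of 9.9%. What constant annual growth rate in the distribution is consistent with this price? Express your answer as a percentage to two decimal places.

0.87%

P = D₀(1+g)/(r−g) ⇒ P(r−g) = D₀(1+g) ⇒ g(P+D₀) = P·r − D₀
g = (P·r − D₀)/(P + D₀) = (£44,122.34×0.099 − £3,950.00) / (£44,122.34 + £3,950.00) = 0.008698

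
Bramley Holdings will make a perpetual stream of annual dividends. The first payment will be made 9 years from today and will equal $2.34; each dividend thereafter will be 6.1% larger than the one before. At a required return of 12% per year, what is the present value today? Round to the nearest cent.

Value at end of year 8: C₁ / (r − g) = $2.34 / (0.12 − 0.061) = $39.6610
Discount to today: PV = $39.6610 / (1 + 0.12)^8 = $39.6610 / 2.475963 = $16.02

$16.02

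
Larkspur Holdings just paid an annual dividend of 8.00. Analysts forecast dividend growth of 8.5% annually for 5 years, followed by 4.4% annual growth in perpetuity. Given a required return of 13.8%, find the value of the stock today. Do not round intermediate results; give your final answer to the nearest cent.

104.75

D_1 = 8.68000
D_2 = 9.41780
D_3 = 10.21831
D_4 = 11.08687
D_5 = 12.02925
Terminal value at year 5: TV = D_5×(1+g_2)/(r−g_2) = 12.55854/0.094 = 133.60150
P_0 = D_1/(1+r)^1 + D_2/(1+r)^2 + D_3/(1+r)^3 + D_4/(1+r)^4 + D_5/(1+r)^5 + TV/(1+r)^5
    = 7.62742 + 7.27219 + 6.93350 + 6.61058 + 6.30271 + 70.00032 = 104.74671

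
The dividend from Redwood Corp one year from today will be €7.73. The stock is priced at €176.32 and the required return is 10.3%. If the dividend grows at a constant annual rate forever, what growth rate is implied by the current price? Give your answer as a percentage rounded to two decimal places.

5.92%

P = D₁/(r−g) ⇒ g = r − D₁/P = 0.103 − €7.73/€176.32 = 0.059159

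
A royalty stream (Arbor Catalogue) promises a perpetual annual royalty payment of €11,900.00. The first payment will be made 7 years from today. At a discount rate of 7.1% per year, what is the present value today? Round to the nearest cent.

Value at end of year 6: C / r = €11,900.00 / 0.071 = €167,605.6338
Discount to today: PV = €167,605.6338 / (1 + 0.071)^6 = €167,605.6338 / 1.509165 = €111,058.50

€111058.50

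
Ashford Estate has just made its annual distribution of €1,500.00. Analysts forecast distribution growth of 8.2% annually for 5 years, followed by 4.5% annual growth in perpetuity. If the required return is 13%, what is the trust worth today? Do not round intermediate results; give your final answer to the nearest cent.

D_1 = 1623.00000
D_2 = 1756.08600
D_3 = 1900.08505
D_4 = 2055.89203
D_5 = 2224.47517
Terminal value at year 5: TV = D_5×(1+g_2)/(r−g_2) = 2324.57656/0.085 = 27347.95947
P_0 = D_1/(1+r)^1 + D_2/(1+r)^2 + D_3/(1+r)^3 + D_4/(1+r)^4 + D_5/(1+r)^5 + TV/(1+r)^5
    = 1436.28319 + 1375.27293 + 1316.85425 + 1260.91708 + 1207.35600 + 14843.37673 = 21440.06018

€21440.06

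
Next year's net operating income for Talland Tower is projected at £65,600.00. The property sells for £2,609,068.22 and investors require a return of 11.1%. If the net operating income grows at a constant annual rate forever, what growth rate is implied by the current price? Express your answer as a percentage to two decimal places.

P = D₁/(r−g) ⇒ g = r − D₁/P = 0.111 − £65,600.00/£2,609,068.22 = 0.085857

8.59%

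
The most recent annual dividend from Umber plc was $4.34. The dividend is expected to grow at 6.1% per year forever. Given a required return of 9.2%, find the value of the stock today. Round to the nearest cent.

D₁ = D₀ × (1 + g) = $4.34 × 1.061 = $4.6047
Growing perpetuity: P = D₁ / (r − g) = $4.6047 / (0.092 − 0.061) = $148.54

$148.54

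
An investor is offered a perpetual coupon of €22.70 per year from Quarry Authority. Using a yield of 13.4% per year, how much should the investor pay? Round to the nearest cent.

Level perpetuity: PV = C / r = €22.70 / 0.134 = €169.40

€169.40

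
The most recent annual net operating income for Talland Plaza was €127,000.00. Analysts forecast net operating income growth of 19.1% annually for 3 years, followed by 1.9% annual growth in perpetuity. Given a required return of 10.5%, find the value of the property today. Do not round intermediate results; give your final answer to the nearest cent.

€2327645.83

D_1 = 151257.00000
D_2 = 180147.08700
D_3 = 214555.18062
Terminal value at year 3: TV = D_3×(1+g_2)/(r−g_2) = 218631.72905/0.086 = 2542229.40754
P_0 = D_1/(1+r)^1 + D_2/(1+r)^2 + D_3/(1+r)^3 + TV/(1+r)^3
    = 136884.16290 + 147537.59096 + 159020.15460 + 1884203.92484 = 2327645.83329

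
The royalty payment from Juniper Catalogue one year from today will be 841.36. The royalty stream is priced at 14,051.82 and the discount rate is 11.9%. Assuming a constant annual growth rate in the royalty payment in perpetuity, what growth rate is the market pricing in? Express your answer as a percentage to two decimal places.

5.91%

P = D₁/(r−g) ⇒ g = r − D₁/P = 0.119 − 841.36/14,051.82 = 0.059124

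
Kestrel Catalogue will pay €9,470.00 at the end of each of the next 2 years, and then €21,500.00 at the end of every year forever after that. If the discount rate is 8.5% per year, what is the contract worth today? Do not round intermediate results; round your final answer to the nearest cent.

PV of 2-year annuity: €9,470.00 × [1 − (1+0.085)^−2] / 0.085 = 16772.45217
Perpetuity value at year 2: €21,500.00 / 0.085 = 252941.17647
PV of perpetuity: 252941.17647 / (1+0.085)^2 = 214862.21960
Total PV = 16772.45217 + 214862.21960 = 231634.67177

€231634.67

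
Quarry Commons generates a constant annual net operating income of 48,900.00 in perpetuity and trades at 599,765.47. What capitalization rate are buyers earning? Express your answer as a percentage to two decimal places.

P = C/r ⇒ r = C/P = 48,900.00/599,765.47 = 0.081532

8.15%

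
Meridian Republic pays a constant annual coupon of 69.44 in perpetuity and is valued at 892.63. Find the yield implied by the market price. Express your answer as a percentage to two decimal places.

P = C/r ⇒ r = C/P = 69.44/892.63 = 0.077793

7.78%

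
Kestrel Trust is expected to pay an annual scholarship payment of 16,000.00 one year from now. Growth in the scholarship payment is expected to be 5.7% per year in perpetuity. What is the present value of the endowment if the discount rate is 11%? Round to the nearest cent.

301886.79

Growing perpetuity: P = D₁ / (r − g) = 16,000.0000 / (0.11 − 0.057) = 301,886.79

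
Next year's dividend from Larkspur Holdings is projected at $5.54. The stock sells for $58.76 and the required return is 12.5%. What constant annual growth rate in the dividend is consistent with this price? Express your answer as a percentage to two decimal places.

P = D₁/(r−g) ⇒ g = r − D₁/P = 0.125 − $5.54/$58.76 = 0.030718

3.07%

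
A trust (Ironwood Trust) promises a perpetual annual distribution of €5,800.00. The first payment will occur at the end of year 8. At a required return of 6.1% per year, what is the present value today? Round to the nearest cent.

Value at end of year 7: C / r = €5,800.00 / 0.061 = €95,081.9672
Discount to today: PV = €95,081.9672 / (1 + 0.061)^7 = €95,081.9672 / 1.513588 = €62,818.92

€62818.92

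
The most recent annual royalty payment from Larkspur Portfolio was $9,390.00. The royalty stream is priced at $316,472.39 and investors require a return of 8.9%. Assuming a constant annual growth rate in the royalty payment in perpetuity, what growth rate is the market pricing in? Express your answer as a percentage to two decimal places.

P = D₀(1+g)/(r−g) ⇒ P(r−g) = D₀(1+g) ⇒ g(P+D₀) = P·r − D₀
g = (P·r − D₀)/(P + D₀) = ($316,472.39×0.089 − $9,390.00) / ($316,472.39 + $9,390.00) = 0.057620

5.76%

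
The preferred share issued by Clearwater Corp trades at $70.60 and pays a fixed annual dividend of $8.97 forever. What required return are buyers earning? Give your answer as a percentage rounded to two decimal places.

12.71%

P = C/r ⇒ r = C/P = $8.97/$70.60 = 0.127054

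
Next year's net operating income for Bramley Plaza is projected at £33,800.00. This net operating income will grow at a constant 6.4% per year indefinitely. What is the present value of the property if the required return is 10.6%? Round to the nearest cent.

£804761.90

Growing perpetuity: P = D₁ / (r − g) = £33,800.0000 / (0.106 − 0.064) = £804,761.90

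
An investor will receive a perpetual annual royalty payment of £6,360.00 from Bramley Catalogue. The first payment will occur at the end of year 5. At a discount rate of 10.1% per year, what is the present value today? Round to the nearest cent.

£42853.52

Value at end of year 4: C / r = £6,360.00 / 0.101 = £62,970.2970
Discount to today: PV = £62,970.2970 / (1 + 0.101)^4 = £62,970.2970 / 1.469431 = £42,853.52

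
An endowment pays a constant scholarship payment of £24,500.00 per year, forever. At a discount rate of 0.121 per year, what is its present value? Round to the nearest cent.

£202479.34

Level perpetuity: PV = C / r = £24,500.00 / 0.121 = £202,479.34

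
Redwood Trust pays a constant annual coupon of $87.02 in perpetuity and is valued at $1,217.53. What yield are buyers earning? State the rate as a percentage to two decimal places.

7.15%

P = C/r ⇒ r = C/P = $87.02/$1,217.53 = 0.071473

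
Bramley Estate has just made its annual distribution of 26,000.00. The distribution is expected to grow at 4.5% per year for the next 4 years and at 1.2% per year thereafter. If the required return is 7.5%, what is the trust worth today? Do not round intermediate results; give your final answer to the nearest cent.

D_1 = 27170.00000
D_2 = 28392.65000
D_3 = 29670.31925
D_4 = 31005.48362
Terminal value at year 4: TV = D_4×(1+g_2)/(r−g_2) = 31377.54942/0.063 = 498056.33999
P_0 = D_1/(1+r)^1 + D_2/(1+r)^2 + D_3/(1+r)^3 + D_4/(1+r)^4 + TV/(1+r)^4
    = 25274.41860 + 24569.08599 + 23883.43708 + 23216.92256 + 372944.85125 = 469888.71548

469888.72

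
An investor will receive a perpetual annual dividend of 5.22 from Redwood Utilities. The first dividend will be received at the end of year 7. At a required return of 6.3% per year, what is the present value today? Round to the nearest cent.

Value at end of year 6: C / r = 5.22 / 0.063 = 82.8571
Discount to today: PV = 82.8571 / (1 + 0.063)^6 = 82.8571 / 1.442778 = 57.43

57.43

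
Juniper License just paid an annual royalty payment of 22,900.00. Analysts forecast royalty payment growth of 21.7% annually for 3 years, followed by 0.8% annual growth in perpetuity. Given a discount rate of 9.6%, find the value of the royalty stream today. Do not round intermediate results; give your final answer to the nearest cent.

D_1 = 27869.30000
D_2 = 33916.93810
D_3 = 41276.91367
Terminal value at year 3: TV = D_3×(1+g_2)/(r−g_2) = 41607.12898/0.088 = 472808.28383
P_0 = D_1/(1+r)^1 + D_2/(1+r)^2 + D_3/(1+r)^3 + TV/(1+r)^3
    = 25428.19343 + 28235.50311 + 31352.74387 + 359131.42978 = 444147.87019

444147.87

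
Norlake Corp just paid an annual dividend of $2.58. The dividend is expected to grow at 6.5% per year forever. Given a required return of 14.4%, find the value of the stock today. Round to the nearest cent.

$34.78

D₁ = D₀ × (1 + g) = $2.58 × 1.065 = $2.7477
Growing perpetuity: P = D₁ / (r − g) = $2.7477 / (0.144 − 0.065) = $34.78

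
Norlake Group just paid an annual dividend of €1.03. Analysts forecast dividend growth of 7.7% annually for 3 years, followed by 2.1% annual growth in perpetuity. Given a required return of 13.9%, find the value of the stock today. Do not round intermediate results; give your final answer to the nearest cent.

€10.30

D_1 = 1.10931
D_2 = 1.19473
D_3 = 1.28672
Terminal value at year 3: TV = D_3×(1+g_2)/(r−g_2) = 1.31374/0.118 = 11.13341
P_0 = D_1/(1+r)^1 + D_2/(1+r)^2 + D_3/(1+r)^3 + TV/(1+r)^3
    = 0.97393 + 0.92092 + 0.87079 + 7.53454 = 10.30018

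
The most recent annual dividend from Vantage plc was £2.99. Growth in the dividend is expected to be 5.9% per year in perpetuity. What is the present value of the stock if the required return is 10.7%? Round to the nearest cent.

D₁ = D₀ × (1 + g) = £2.99 × 1.059 = £3.1664
Growing perpetuity: P = D₁ / (r − g) = £3.1664 / (0.107 − 0.059) = £65.97

£65.97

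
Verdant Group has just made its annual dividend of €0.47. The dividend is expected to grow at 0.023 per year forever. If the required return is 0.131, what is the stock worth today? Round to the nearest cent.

D₁ = D₀ × (1 + g) = €0.47 × 1.023 = €0.4808
Growing perpetuity: P = D₁ / (r − g) = €0.4808 / (0.131 − 0.023) = €4.45

€4.45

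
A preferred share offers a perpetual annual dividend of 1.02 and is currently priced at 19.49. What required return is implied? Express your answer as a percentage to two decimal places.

P = C/r ⇒ r = C/P = 1.02/19.49 = 0.052335

5.23%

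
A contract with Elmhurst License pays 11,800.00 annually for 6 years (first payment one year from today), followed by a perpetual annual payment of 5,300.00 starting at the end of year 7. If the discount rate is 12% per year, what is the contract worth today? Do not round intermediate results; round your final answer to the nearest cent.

PV of 6-year annuity: 11,800.00 × [1 − (1+0.12)^−6] / 0.12 = 48514.60642
Perpetuity value at year 6: 5,300.00 / 0.12 = 44166.66667
PV of perpetuity: 44166.66667 / (1+0.12)^6 = 22376.20785
Total PV = 48514.60642 + 22376.20785 = 70890.81427

70890.81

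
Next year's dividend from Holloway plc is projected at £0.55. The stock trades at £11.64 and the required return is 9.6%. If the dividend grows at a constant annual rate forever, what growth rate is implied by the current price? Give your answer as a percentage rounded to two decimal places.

P = D₁/(r−g) ⇒ g = r − D₁/P = 0.096 − £0.55/£11.64 = 0.048749

4.87%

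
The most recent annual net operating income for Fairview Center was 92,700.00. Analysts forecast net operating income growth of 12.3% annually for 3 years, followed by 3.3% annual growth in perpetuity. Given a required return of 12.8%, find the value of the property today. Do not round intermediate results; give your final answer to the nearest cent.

D_1 = 104102.10000
D_2 = 116906.65830
D_3 = 131286.17727
Terminal value at year 3: TV = D_3×(1+g_2)/(r−g_2) = 135618.62112/0.095 = 1427564.43285
P_0 = D_1/(1+r)^1 + D_2/(1+r)^2 + D_3/(1+r)^3 + TV/(1+r)^3
    = 92289.09574 + 91880.01287 + 91472.74331 + 994645.72465 = 1270287.57659

1270287.58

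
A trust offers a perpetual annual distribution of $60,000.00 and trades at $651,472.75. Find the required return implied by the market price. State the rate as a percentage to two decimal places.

P = C/r ⇒ r = C/P = $60,000.00/$651,472.75 = 0.092099

9.21%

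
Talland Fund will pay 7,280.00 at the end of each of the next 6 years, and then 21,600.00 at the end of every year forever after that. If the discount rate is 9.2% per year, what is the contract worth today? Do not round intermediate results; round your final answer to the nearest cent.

PV of 6-year annuity: 7,280.00 × [1 − (1+0.092)^−6] / 0.092 = 32463.66702
Perpetuity value at year 6: 21,600.00 / 0.092 = 234782.60870
PV of perpetuity: 234782.60870 / (1+0.092)^6 = 138461.83841
Total PV = 32463.66702 + 138461.83841 = 170925.50543

170925.51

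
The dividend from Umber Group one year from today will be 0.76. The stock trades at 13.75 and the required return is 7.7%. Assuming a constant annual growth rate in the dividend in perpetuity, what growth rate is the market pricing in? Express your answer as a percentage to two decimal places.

P = D₁/(r−g) ⇒ g = r − D₁/P = 0.077 − 0.76/13.75 = 0.021727

2.17%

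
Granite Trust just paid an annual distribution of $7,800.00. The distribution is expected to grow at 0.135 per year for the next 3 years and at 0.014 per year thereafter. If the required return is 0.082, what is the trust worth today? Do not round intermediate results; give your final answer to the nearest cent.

$160022.88

D_1 = 8853.00000
D_2 = 10048.15500
D_3 = 11404.65592
Terminal value at year 3: TV = D_3×(1+g_2)/(r−g_2) = 11564.32111/0.068 = 170063.54571
P_0 = D_1/(1+r)^1 + D_2/(1+r)^2 + D_3/(1+r)^3 + TV/(1+r)^3
    = 8182.07024 + 8582.85557 + 9003.27271 + 134254.68417 = 160022.88269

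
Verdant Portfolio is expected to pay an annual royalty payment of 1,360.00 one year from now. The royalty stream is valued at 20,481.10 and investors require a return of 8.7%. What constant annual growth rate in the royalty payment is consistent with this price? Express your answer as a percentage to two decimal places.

P = D₁/(r−g) ⇒ g = r − D₁/P = 0.087 − 1,360.00/20,481.10 = 0.020597

2.06%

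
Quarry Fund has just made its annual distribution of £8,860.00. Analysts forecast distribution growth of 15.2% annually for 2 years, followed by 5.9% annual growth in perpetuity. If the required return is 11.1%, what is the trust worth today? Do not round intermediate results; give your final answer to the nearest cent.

£212713.61

D_1 = 10206.72000
D_2 = 11758.14144
Terminal value at year 2: TV = D_2×(1+g_2)/(r−g_2) = 12451.87178/0.052 = 239459.07279
P_0 = D_1/(1+r)^1 + D_2/(1+r)^2 + TV/(1+r)^2
    = 9186.96670 + 9525.99967 + 194000.64715 = 212713.61352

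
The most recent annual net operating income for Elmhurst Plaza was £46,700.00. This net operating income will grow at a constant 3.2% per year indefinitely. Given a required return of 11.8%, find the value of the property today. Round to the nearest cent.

D₁ = D₀ × (1 + g) = £46,700.00 × 1.032 = £48,194.4000
Growing perpetuity: P = D₁ / (r − g) = £48,194.4000 / (0.118 − 0.032) = £560,400.00

£560400.00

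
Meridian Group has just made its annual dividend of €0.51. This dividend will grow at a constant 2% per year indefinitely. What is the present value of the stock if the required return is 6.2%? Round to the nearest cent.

€12.39

D₁ = D₀ × (1 + g) = €0.51 × 1.02 = €0.5202
Growing perpetuity: P = D₁ / (r − g) = €0.5202 / (0.062 − 0.02) = €12.39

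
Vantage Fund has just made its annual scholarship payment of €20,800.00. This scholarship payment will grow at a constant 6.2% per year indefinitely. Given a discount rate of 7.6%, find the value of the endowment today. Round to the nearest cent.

D₁ = D₀ × (1 + g) = €20,800.00 × 1.062 = €22,089.6000
Growing perpetuity: P = D₁ / (r − g) = €22,089.6000 / (0.076 − 0.062) = €1,577,828.57

€1577828.57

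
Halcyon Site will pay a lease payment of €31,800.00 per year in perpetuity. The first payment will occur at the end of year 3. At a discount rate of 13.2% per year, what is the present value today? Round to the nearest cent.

Value at end of year 2: C / r = €31,800.00 / 0.132 = €240,909.0909
Discount to today: PV = €240,909.0909 / (1 + 0.132)^2 = €240,909.0909 / 1.281424 = €188,001.08

€188001.08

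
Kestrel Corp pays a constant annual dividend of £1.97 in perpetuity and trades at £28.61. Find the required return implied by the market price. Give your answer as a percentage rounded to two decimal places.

P = C/r ⇒ r = C/P = £1.97/£28.61 = 0.068857

6.89%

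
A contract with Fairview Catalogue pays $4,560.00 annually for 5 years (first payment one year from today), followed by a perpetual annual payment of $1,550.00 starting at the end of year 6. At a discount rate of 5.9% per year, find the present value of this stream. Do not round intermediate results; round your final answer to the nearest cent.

$38984.97

PV of 5-year annuity: $4,560.00 × [1 − (1+0.059)^−5] / 0.059 = 19260.74646
Perpetuity value at year 5: $1,550.00 / 0.059 = 26271.18644
PV of perpetuity: 26271.18644 / (1+0.059)^5 = 19724.22218
Total PV = 19260.74646 + 19724.22218 = 38984.96864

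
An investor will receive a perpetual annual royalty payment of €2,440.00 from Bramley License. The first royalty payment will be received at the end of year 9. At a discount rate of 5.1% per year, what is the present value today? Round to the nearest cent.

€32136.45

Value at end of year 8: C / r = €2,440.00 / 0.051 = €47,843.1373
Discount to today: PV = €47,843.1373 / (1 + 0.051)^8 = €47,843.1373 / 1.488750 = €32,136.45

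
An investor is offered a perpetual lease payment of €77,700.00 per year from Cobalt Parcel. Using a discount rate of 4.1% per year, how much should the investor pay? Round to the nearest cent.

Level perpetuity: PV = C / r = €77,700.00 / 0.041 = €1,895,121.95

€1895121.95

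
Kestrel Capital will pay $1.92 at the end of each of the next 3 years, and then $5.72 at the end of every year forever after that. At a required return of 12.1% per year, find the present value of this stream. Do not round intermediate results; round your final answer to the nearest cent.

$38.16

PV of 3-year annuity: $1.92 × [1 − (1+0.121)^−3] / 0.121 = 4.60360
Perpetuity value at year 3: $5.72 / 0.121 = 47.27273
PV of perpetuity: 47.27273 / (1+0.121)^3 = 33.55783
Total PV = 4.60360 + 33.55783 = 38.16143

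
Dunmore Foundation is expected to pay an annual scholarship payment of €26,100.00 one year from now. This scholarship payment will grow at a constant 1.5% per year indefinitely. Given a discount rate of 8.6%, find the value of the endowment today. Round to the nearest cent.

€367605.63

Growing perpetuity: P = D₁ / (r − g) = €26,100.0000 / (0.086 − 0.015) = €367,605.63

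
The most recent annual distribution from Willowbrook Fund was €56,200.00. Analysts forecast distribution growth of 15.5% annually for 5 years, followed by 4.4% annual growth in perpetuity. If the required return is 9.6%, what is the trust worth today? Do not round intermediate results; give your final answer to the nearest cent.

D_1 = 64911.00000
D_2 = 74972.20500
D_3 = 86592.89678
D_4 = 100014.79578
D_5 = 115517.08912
Terminal value at year 5: TV = D_5×(1+g_2)/(r−g_2) = 120599.84104/0.052 = 2319227.71234
P_0 = D_1/(1+r)^1 + D_2/(1+r)^2 + D_3/(1+r)^3 + D_4/(1+r)^4 + D_5/(1+r)^5 + TV/(1+r)^5
    = 59225.36496 + 62413.59173 + 65773.44749 + 69314.17139 + 73045.49996 + 1466528.88386 = 1796300.95939

€1796300.96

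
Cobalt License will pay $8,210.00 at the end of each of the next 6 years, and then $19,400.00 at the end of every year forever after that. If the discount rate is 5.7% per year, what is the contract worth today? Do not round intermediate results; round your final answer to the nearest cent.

PV of 6-year annuity: $8,210.00 × [1 − (1+0.057)^−6] / 0.057 = 40754.57682
Perpetuity value at year 6: $19,400.00 / 0.057 = 340350.87719
PV of perpetuity: 340350.87719 / (1+0.057)^6 = 244048.95390
Total PV = 40754.57682 + 244048.95390 = 284803.53071

$284803.53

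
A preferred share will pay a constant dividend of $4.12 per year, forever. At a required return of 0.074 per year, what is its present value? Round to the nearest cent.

$55.68

Level perpetuity: PV = C / r = $4.12 / 0.074 = $55.68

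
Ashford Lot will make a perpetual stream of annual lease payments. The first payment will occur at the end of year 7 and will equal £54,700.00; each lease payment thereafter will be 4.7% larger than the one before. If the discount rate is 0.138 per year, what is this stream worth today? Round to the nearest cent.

Value at end of year 6: C₁ / (r − g) = £54,700.00 / (0.138 − 0.047) = £601,098.9011
Discount to today: PV = £601,098.9011 / (1 + 0.138)^6 = £601,098.9011 / 2.171969 = £276,753.02

£276753.02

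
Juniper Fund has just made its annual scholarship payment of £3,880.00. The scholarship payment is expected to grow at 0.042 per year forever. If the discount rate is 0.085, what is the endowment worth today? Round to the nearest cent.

£94022.33

D₁ = D₀ × (1 + g) = £3,880.00 × 1.042 = £4,042.9600
Growing perpetuity: P = D₁ / (r − g) = £4,042.9600 / (0.085 − 0.042) = £94,022.33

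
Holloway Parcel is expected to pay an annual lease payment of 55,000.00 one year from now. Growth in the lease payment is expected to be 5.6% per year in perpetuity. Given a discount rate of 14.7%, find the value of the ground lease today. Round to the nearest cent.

604395.60

Growing perpetuity: P = D₁ / (r − g) = 55,000.0000 / (0.147 − 0.056) = 604,395.60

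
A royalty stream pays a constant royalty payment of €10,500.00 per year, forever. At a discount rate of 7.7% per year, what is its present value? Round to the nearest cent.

€136363.64

Level perpetuity: PV = C / r = €10,500.00 / 0.077 = €136,363.64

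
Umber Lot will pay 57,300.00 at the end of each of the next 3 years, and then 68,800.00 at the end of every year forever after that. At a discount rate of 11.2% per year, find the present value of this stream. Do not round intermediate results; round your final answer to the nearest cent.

PV of 3-year annuity: 57,300.00 × [1 − (1+0.112)^−3] / 0.112 = 139539.21331
Perpetuity value at year 3: 68,800.00 / 0.112 = 614285.71429
PV of perpetuity: 614285.71429 / (1+0.112)^3 = 446741.24875
Total PV = 139539.21331 + 446741.24875 = 586280.46205

586280.46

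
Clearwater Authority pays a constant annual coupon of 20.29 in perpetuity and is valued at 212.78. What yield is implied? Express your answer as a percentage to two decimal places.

P = C/r ⇒ r = C/P = 20.29/212.78 = 0.095357

9.54%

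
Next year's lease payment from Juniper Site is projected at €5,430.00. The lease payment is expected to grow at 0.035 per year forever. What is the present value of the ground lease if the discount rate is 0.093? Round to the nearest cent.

€93620.69

Growing perpetuity: P = D₁ / (r − g) = €5,430.0000 / (0.093 − 0.035) = €93,620.69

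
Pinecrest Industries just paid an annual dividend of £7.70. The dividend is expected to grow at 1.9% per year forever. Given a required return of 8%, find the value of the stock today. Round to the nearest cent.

D₁ = D₀ × (1 + g) = £7.70 × 1.019 = £7.8463
Growing perpetuity: P = D₁ / (r − g) = £7.8463 / (0.08 − 0.019) = £128.63

£128.63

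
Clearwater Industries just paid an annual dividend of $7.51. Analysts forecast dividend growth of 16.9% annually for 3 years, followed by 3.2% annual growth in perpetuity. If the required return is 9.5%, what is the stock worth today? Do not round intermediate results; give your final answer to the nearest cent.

$175.40

D_1 = 8.77919
D_2 = 10.26287
D_3 = 11.99730
Terminal value at year 3: TV = D_3×(1+g_2)/(r−g_2) = 12.38121/0.063 = 196.52718
P_0 = D_1/(1+r)^1 + D_2/(1+r)^2 + D_3/(1+r)^3 + TV/(1+r)^3
    = 8.01753 + 8.55935 + 9.13779 + 149.68568 = 175.40034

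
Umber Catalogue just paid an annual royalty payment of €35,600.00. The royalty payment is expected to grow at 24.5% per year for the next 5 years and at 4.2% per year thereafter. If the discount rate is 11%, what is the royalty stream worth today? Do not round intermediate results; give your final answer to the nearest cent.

€1222854.60

D_1 = 44322.00000
D_2 = 55180.89000
D_3 = 68700.20805
D_4 = 85531.75902
D_5 = 106487.03998
Terminal value at year 5: TV = D_5×(1+g_2)/(r−g_2) = 110959.49566/0.068 = 1631757.28915
P_0 = D_1/(1+r)^1 + D_2/(1+r)^2 + D_3/(1+r)^3 + D_4/(1+r)^4 + D_5/(1+r)^5 + TV/(1+r)^5
    = 39929.72973 + 44786.04821 + 50233.00002 + 56342.41894 + 63194.87530 + 968368.53031 = 1222854.60251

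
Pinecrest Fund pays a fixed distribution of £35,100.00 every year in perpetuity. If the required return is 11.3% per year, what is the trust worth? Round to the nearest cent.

£310619.47

Level perpetuity: PV = C / r = £35,100.00 / 0.113 = £310,619.47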